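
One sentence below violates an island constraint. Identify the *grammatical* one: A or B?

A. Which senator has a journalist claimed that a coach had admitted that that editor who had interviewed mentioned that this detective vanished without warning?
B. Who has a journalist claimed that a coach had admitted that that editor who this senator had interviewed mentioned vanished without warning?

In A, the wh-phrase is extracted from inside a complex-NP island (relative clause) (introduced by "who"), which blocks movement.
In B, the extraction path crosses only that-complement boundaries, which are transparent.
So B is grammatical.

B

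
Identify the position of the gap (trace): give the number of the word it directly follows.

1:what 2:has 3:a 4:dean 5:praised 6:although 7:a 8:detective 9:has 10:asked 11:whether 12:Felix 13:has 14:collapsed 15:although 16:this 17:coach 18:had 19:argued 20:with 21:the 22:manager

5

The displaced element is "what" (word 1).
It functions as the direct object of "praised", so the gap sits immediately after word 5 ("praised").
Base order: A dean has praised what although a detective has asked whether Felix has collapsed although this coach had argued with the manager.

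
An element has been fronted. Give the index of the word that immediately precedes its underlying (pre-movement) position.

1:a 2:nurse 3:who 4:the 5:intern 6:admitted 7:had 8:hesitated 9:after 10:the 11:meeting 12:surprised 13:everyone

The displaced element is "a nurse" (word 2).
It is linked across 1 clause boundary (Ø).
It functions as the subject of "hesitated", so the gap sits immediately after word 6 ("admitted").
Base order: The intern admitted that a nurse had hesitated after the meeting.

6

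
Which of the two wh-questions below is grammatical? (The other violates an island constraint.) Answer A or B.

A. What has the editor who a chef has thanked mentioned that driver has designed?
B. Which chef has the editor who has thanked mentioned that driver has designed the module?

A

In B, the wh-phrase is extracted from inside a complex-NP island (relative clause) (introduced by "who"), which blocks movement.
In A, the extraction path crosses only that-complement boundaries, which are transparent.
So A is grammatical.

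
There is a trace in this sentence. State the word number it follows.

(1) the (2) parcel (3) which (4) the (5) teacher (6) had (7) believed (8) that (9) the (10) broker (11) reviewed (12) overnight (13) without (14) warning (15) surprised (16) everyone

11

The displaced element is "the parcel" (word 2).
It is linked across 1 clause boundary (that).
It functions as the direct object of "reviewed", so the gap sits immediately after word 11 ("reviewed").
Base order: The teacher had believed that the broker reviewed the parcel overnight without warning.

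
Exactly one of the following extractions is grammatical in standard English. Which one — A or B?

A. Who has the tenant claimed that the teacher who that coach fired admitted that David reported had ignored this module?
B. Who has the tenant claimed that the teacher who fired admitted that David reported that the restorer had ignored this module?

A

In B, the wh-phrase is extracted from inside a complex-NP island (relative clause) (introduced by "who"), which blocks movement.
In A, the extraction path crosses only that-complement boundaries, which are transparent.
So A is grammatical.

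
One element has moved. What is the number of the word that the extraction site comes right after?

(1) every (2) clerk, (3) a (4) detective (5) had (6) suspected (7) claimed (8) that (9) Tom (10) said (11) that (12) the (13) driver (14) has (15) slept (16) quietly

The displaced element is "every clerk" (word 2).
It is linked across 1 clause boundary (Ø).
It functions as the subject of "claimed", so the gap sits immediately after word 6 ("suspected").
Base order: A detective had suspected that every clerk claimed that Tom said that the driver has slept quietly.

6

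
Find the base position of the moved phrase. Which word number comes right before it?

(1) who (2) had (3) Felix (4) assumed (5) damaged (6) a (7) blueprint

4

The displaced element is "who" (word 1).
It is linked across 1 clause boundary (Ø).
It functions as the subject of "damaged", so the gap sits immediately after word 4 ("assumed").
Base order: Felix had assumed that who damaged a blueprint.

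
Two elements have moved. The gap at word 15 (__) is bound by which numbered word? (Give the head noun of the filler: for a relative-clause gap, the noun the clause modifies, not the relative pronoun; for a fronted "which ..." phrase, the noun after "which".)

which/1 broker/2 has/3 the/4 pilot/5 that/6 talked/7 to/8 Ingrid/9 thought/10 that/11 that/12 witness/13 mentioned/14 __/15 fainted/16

2

The marked gap is the subject of "fainted".
Its filler is the fronted wh-phrase "which broker", at word 2.
(The other dependency links word 5 to a gap after word 6.)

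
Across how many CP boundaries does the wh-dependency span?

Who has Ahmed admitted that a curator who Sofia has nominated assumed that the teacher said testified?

"who" is extracted from the subject of "testified".
Boundaries crossed, outermost first: [that], [that], [Ø] — 3 in total.

3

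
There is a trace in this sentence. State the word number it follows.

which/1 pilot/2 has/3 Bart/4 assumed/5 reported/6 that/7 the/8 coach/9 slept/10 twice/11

5

The displaced element is "which pilot" (word 2).
It is linked across 1 clause boundary (Ø).
It functions as the subject of "reported", so the gap sits immediately after word 5 ("assumed").
Base order: Bart has assumed that which pilot reported that the coach slept twice.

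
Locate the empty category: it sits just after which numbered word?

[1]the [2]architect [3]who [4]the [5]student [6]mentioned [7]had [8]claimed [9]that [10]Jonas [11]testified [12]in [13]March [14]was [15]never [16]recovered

6

The displaced element is "the architect" (word 2).
It is linked across 1 clause boundary (Ø).
It functions as the subject of "claimed", so the gap sits immediately after word 6 ("mentioned").
Base order: The student mentioned that the architect had claimed that Jonas testified in March.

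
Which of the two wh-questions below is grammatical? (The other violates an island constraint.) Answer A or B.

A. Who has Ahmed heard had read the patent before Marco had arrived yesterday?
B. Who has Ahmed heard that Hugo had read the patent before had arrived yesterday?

In B, the wh-phrase is extracted from inside an adjunct island (introduced by "before"), which blocks movement.
In A, the extraction path crosses only that-complement boundaries, which are transparent.
So A is grammatical.

A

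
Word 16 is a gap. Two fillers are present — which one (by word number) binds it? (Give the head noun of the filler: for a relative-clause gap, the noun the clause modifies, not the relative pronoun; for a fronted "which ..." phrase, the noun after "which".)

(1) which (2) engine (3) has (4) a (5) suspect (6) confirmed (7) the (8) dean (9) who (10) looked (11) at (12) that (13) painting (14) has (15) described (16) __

2

The marked gap is the direct object of "described".
Its filler is the fronted wh-phrase "which engine", at word 2.
(The other dependency links word 8 to a gap after word 9.)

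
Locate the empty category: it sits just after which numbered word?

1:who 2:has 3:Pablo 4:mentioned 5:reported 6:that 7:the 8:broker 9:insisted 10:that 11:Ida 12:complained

4

The displaced element is "who" (word 1).
It is linked across 1 clause boundary (Ø).
It functions as the subject of "reported", so the gap sits immediately after word 4 ("mentioned").
Base order: Pablo has mentioned who reported that the broker insisted that Ida complained.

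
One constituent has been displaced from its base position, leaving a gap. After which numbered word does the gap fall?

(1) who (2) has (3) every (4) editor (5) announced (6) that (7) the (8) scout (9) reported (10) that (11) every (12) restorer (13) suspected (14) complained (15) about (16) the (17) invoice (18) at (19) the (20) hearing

13

The displaced element is "who" (word 1).
It is linked across 3 clause boundaries (that → that → Ø).
It functions as the subject of "complained", so the gap sits immediately after word 13 ("suspected").
Base order: Every editor has announced that the scout reported that every restorer suspected who complained about the invoice at the hearing.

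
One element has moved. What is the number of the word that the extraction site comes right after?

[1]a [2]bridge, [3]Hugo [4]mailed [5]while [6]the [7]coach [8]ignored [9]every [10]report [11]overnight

4

The displaced element is "a bridge" (word 2).
It functions as the direct object of "mailed", so the gap sits immediately after word 4 ("mailed").
Base order: Hugo mailed a bridge while the coach ignored every report overnight.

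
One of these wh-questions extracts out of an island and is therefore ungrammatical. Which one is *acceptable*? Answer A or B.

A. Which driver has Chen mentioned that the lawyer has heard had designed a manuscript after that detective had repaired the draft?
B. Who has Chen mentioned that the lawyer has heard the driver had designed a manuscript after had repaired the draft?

In B, the wh-phrase is extracted from inside an adjunct island (introduced by "after"), which blocks movement.
In A, the extraction path crosses only that-complement boundaries, which are transparent.
So A is grammatical.

A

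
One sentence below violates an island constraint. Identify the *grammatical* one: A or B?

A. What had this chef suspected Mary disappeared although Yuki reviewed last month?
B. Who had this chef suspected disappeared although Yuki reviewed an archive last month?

In A, the wh-phrase is extracted from inside an adjunct island (introduced by "although"), which blocks movement.
In B, the extraction path crosses only that-complement boundaries, which are transparent.
So B is grammatical.

B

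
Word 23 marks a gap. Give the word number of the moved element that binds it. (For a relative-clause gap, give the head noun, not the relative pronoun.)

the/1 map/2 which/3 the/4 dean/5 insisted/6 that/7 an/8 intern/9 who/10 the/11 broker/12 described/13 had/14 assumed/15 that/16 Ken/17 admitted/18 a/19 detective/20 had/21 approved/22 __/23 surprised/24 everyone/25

2

The gap at 23 is the object of "approved", inside a relative clause.
The relative pronoun is "which" (word 3); it is bound by the head noun immediately before it.
Its filler is the head noun "map", at word 2.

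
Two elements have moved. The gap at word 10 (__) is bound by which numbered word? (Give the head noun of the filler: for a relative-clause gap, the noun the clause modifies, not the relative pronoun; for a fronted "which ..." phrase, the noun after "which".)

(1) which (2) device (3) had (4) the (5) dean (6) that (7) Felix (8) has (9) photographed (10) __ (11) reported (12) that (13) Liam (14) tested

5

The marked gap is inside the relative clause, the direct object of "photographed".
Its filler is the head noun "dean" (via "that"), at word 5.
(The other dependency links word 2 to a gap after word 14.)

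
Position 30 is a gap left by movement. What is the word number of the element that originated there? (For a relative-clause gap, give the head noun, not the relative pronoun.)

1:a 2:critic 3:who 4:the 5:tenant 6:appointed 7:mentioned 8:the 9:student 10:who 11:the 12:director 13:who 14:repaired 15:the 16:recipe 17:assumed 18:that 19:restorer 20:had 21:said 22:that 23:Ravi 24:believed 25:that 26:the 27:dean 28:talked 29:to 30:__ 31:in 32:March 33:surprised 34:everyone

9

The gap at 30 is the prepositional object of "talked", inside a relative clause.
The relative pronoun is "who" (word 10); it is bound by the head noun immediately before it.
Its filler is the head noun "student", at word 9.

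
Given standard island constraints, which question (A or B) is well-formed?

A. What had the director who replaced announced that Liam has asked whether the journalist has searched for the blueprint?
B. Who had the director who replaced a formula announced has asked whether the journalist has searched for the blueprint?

In A, the wh-phrase is extracted from inside a complex-NP island (relative clause) (introduced by "who"), which blocks movement.
In B, the extraction path crosses only that-complement boundaries, which are transparent.
So B is grammatical.

B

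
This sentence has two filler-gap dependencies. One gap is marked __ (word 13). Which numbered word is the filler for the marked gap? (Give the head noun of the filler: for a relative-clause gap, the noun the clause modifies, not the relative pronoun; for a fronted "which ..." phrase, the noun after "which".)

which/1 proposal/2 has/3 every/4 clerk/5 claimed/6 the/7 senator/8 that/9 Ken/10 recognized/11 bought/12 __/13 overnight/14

2

The marked gap is the direct object of "bought".
Its filler is the fronted wh-phrase "which proposal", at word 2.
(The other dependency links word 8 to a gap after word 11.)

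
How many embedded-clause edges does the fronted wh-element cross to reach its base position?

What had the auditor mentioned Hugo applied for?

"what" is extracted from the PP object of "applied".
Boundaries crossed, outermost first: [Ø] — 1 in total.

1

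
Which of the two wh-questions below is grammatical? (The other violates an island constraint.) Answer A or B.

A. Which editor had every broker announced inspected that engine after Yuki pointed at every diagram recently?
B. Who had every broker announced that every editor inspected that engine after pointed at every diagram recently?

In B, the wh-phrase is extracted from inside an adjunct island (introduced by "after"), which blocks movement.
In A, the extraction path crosses only that-complement boundaries, which are transparent.
So A is grammatical.

A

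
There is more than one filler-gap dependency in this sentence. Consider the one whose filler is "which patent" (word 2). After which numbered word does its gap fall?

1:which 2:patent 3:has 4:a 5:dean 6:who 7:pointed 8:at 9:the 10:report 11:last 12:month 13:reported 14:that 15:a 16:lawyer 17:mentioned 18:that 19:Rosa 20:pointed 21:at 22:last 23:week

21

The displaced element is "which patent" (word 2).
It is linked across 2 clause boundaries (that → that).
It functions as the object of the preposition "at" of "pointed", so the gap sits immediately after word 21 ("at").
Base order: A dean who pointed at the report last month has reported that a lawyer mentioned that Rosa pointed at which patent last week.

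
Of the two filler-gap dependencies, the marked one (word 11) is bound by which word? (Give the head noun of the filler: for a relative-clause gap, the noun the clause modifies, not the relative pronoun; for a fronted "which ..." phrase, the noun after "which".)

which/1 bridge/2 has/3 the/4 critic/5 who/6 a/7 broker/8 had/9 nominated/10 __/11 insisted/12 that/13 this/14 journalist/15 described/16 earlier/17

The marked gap is inside the relative clause, the direct object of "nominated".
Its filler is the head noun "critic" (via "who"), at word 5.
(The other dependency links word 2 to a gap after word 16.)

5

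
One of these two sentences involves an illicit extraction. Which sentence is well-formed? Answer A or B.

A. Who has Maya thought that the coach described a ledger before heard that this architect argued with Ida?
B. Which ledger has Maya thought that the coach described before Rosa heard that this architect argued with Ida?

In A, the wh-phrase is extracted from inside an adjunct island (introduced by "before"), which blocks movement.
In B, the extraction path crosses only that-complement boundaries, which are transparent.
So B is grammatical.

B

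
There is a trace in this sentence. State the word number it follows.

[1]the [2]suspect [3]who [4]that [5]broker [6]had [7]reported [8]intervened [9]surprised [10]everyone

The displaced element is "the suspect" (word 2).
It is linked across 1 clause boundary (Ø).
It functions as the subject of "intervened", so the gap sits immediately after word 7 ("reported").
Base order: That broker had reported that the suspect intervened.

7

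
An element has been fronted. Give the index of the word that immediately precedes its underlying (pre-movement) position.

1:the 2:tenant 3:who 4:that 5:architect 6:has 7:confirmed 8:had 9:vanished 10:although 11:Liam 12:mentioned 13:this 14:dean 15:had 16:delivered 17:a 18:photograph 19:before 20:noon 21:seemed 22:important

7

The displaced element is "the tenant" (word 2).
It is linked across 1 clause boundary (Ø).
It functions as the subject of "vanished", so the gap sits immediately after word 7 ("confirmed").
Base order: That architect has confirmed that the tenant had vanished although Liam mentioned this dean had delivered a photograph before noon.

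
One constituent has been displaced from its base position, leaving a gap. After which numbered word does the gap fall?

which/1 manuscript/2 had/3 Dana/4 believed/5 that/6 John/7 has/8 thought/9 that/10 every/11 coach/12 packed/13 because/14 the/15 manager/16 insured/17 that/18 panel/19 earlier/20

The displaced element is "which manuscript" (word 2).
It is linked across 2 clause boundaries (that → that).
It functions as the direct object of "packed", so the gap sits immediately after word 13 ("packed").
Base order: Dana had believed that John has thought that every coach packed which manuscript because the manager insured that panel earlier.

13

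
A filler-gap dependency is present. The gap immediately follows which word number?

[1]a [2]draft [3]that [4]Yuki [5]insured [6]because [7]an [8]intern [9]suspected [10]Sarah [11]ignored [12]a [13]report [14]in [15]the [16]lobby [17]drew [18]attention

The displaced element is "a draft" (word 2).
It functions as the direct object of "insured", so the gap sits immediately after word 5 ("insured").
Base order: Yuki insured a draft because an intern suspected Sarah ignored a report in the lobby.

5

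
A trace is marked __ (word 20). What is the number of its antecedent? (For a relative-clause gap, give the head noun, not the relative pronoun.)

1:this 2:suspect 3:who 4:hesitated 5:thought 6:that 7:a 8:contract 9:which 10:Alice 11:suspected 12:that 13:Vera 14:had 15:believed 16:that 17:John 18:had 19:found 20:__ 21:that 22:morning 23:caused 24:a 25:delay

8

The gap at 20 is the object of "found", inside a relative clause.
The relative pronoun is "which" (word 9); it is bound by the head noun immediately before it.
Its filler is the head noun "contract", at word 8.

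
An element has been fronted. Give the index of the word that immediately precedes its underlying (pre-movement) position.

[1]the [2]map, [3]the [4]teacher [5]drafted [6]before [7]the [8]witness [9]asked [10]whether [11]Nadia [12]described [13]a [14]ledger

The displaced element is "the map" (word 2).
It functions as the direct object of "drafted", so the gap sits immediately after word 5 ("drafted").
Base order: The teacher drafted the map before the witness asked whether Nadia described a ledger.

5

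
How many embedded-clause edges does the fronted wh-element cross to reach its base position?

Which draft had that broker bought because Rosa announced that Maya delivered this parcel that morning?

0

"which draft" originates inside the matrix clause — no clause boundary is crossed.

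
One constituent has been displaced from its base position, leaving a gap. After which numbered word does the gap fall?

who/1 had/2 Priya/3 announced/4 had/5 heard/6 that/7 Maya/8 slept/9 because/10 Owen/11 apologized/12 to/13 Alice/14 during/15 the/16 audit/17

4

The displaced element is "who" (word 1).
It is linked across 1 clause boundary (Ø).
It functions as the subject of "heard", so the gap sits immediately after word 4 ("announced").
Base order: Priya had announced that who had heard that Maya slept because Owen apologized to Alice during the audit.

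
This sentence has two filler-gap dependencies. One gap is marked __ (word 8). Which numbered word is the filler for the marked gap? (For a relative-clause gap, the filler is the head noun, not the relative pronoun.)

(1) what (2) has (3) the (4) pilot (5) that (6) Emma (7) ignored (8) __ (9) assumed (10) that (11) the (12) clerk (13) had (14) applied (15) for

The marked gap is inside the relative clause, the direct object of "ignored".
Its filler is the head noun "pilot" (via "that"), at word 4.
(The other dependency links word 1 to a gap after word 15.)

4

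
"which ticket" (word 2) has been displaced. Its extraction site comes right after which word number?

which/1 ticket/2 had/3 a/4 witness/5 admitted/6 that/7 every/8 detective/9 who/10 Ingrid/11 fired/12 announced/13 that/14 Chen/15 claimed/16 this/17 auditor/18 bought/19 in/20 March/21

The displaced element is "which ticket" (word 2).
It is linked across 3 clause boundaries (that → that → Ø).
It functions as the direct object of "bought", so the gap sits immediately after word 19 ("bought").
Base order: A witness had admitted that every detective who Ingrid fired announced that Chen claimed this auditor bought which ticket in March.

19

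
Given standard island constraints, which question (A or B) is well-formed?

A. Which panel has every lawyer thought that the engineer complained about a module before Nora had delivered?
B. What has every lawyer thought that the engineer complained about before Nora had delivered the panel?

B

In A, the wh-phrase is extracted from inside an adjunct island (introduced by "before"), which blocks movement.
In B, the extraction path crosses only that-complement boundaries, which are transparent.
So B is grammatical.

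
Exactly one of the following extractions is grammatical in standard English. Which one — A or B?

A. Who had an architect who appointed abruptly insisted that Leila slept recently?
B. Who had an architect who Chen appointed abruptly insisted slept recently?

In A, the wh-phrase is extracted from inside a complex-NP island (relative clause) (introduced by "who"), which blocks movement.
In B, the extraction path crosses only that-complement boundaries, which are transparent.
So B is grammatical.

B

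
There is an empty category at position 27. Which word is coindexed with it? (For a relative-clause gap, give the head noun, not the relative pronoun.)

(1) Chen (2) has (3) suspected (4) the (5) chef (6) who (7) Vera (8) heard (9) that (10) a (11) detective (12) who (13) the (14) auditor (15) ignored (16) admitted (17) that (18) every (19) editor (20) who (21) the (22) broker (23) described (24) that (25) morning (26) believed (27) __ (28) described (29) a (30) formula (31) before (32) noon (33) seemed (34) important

5

The gap at 27 is the subject of "described", inside a relative clause.
The relative pronoun is "who" (word 6); it is bound by the head noun immediately before it.
Its filler is the head noun "chef", at word 5.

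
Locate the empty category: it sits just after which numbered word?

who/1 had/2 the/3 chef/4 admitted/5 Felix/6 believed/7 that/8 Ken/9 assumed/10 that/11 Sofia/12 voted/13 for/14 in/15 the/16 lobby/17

14

The displaced element is "who" (word 1).
It is linked across 3 clause boundaries (Ø → that → that).
It functions as the object of the preposition "for" of "voted", so the gap sits immediately after word 14 ("for").
Base order: The chef had admitted Felix believed that Ken assumed that Sofia voted for who in the lobby.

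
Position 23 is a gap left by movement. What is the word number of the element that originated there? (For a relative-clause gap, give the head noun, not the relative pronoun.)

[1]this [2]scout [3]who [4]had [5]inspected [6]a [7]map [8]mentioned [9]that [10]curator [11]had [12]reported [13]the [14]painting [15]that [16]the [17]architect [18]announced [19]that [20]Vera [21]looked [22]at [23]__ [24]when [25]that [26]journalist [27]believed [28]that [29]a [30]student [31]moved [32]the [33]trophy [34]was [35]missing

The gap at 23 is the prepositional object of "looked", inside a relative clause.
The relative pronoun is "that" (word 15); it is bound by the head noun immediately before it.
Its filler is the head noun "painting", at word 14.

14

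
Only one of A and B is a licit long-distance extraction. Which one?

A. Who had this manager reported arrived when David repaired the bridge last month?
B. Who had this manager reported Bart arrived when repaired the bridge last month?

A

In B, the wh-phrase is extracted from inside an adjunct island (introduced by "when"), which blocks movement.
In A, the extraction path crosses only that-complement boundaries, which are transparent.
So A is grammatical.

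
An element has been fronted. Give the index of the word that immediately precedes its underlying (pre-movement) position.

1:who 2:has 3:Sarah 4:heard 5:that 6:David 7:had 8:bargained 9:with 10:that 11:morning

The displaced element is "who" (word 1).
It is linked across 1 clause boundary (that).
It functions as the object of the preposition "with" of "bargained", so the gap sits immediately after word 9 ("with").
Base order: Sarah has heard that David had bargained with who that morning.

9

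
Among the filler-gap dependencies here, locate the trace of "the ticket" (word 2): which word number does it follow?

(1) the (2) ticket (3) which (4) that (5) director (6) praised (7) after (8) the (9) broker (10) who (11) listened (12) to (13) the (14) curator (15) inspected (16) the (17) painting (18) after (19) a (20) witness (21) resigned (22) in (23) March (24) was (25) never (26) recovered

6

The displaced element is "the ticket" (word 2).
It functions as the direct object of "praised", so the gap sits immediately after word 6 ("praised").
Base order: That director praised the ticket after the broker who listened to the curator inspected the painting after a witness resigned in March.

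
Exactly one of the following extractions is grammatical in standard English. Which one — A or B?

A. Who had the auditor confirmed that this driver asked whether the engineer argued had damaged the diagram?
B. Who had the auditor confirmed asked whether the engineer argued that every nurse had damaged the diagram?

In A, the wh-phrase is extracted from inside a wh-island (introduced by "whether"), which blocks movement.
In B, the extraction path crosses only that-complement boundaries, which are transparent.
So B is grammatical.

B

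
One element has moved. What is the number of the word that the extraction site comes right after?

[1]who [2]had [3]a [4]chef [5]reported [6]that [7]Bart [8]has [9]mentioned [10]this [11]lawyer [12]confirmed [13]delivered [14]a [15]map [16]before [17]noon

12

The displaced element is "who" (word 1).
It is linked across 3 clause boundaries (that → Ø → Ø).
It functions as the subject of "delivered", so the gap sits immediately after word 12 ("confirmed").
Base order: A chef had reported that Bart has mentioned this lawyer confirmed that who delivered a map before noon.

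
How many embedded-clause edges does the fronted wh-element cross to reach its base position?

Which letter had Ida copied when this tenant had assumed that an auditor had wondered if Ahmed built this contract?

"which letter" originates inside the matrix clause — no clause boundary is crossed.

0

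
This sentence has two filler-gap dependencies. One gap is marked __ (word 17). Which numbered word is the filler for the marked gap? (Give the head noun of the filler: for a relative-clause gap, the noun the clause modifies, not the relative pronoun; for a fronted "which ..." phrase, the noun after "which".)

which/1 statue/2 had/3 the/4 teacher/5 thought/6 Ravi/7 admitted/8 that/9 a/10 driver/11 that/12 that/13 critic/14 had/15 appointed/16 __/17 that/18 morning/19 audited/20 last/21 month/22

The marked gap is inside the relative clause, the direct object of "appointed".
Its filler is the head noun "driver" (via "that"), at word 11.
(The other dependency links word 2 to a gap after word 20.)

11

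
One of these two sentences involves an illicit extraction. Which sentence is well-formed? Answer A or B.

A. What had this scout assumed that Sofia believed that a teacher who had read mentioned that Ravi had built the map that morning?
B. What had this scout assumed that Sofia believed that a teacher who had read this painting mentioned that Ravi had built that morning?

B

In A, the wh-phrase is extracted from inside a complex-NP island (relative clause) (introduced by "who"), which blocks movement.
In B, the extraction path crosses only that-complement boundaries, which are transparent.
So B is grammatical.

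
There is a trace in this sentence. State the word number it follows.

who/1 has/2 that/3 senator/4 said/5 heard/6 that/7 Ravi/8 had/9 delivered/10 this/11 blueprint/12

The displaced element is "who" (word 1).
It is linked across 1 clause boundary (Ø).
It functions as the subject of "heard", so the gap sits immediately after word 5 ("said").
Base order: That senator has said who heard that Ravi had delivered this blueprint.

5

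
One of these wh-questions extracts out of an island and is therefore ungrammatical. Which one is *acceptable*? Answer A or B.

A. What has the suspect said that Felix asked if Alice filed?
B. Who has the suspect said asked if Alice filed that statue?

B

In A, the wh-phrase is extracted from inside a wh-island (introduced by "if"), which blocks movement.
In B, the extraction path crosses only that-complement boundaries, which are transparent.
So B is grammatical.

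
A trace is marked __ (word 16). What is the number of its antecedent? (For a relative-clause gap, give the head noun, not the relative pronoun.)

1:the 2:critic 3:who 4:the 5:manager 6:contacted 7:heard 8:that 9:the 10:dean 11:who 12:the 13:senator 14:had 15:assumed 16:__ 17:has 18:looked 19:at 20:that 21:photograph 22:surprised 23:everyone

The gap at 16 is the subject of "looked", inside a relative clause.
The relative pronoun is "who" (word 11); it is bound by the head noun immediately before it.
Its filler is the head noun "dean", at word 10.

10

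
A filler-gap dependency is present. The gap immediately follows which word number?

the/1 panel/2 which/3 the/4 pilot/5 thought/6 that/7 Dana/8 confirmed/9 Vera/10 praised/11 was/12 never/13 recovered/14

11

The displaced element is "the panel" (word 2).
It is linked across 2 clause boundaries (that → Ø).
It functions as the direct object of "praised", so the gap sits immediately after word 11 ("praised").
Base order: The pilot thought that Dana confirmed Vera praised the panel.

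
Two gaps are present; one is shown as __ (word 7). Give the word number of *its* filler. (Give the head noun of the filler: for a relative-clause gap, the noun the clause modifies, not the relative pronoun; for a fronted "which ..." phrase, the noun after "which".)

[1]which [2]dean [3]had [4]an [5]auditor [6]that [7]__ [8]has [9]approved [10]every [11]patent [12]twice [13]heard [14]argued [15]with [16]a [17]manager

5

The marked gap is inside the relative clause, the subject of "approved".
Its filler is the head noun "auditor" (via "that"), at word 5.
(The other dependency links word 2 to a gap after word 13.)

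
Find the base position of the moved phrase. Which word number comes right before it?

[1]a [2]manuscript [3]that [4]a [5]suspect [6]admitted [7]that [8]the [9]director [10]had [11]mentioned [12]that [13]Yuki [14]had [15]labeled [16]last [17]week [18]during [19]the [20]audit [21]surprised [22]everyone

15

The displaced element is "a manuscript" (word 2).
It is linked across 2 clause boundaries (that → that).
It functions as the direct object of "labeled", so the gap sits immediately after word 15 ("labeled").
Base order: A suspect admitted that the director had mentioned that Yuki had labeled a manuscript last week during the audit.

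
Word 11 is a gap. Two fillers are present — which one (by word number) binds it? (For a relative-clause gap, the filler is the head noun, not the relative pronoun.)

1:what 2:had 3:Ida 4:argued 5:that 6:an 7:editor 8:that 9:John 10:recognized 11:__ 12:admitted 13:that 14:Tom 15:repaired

7

The marked gap is inside the relative clause, the direct object of "recognized".
Its filler is the head noun "editor" (via "that"), at word 7.
(The other dependency links word 1 to a gap after word 15.)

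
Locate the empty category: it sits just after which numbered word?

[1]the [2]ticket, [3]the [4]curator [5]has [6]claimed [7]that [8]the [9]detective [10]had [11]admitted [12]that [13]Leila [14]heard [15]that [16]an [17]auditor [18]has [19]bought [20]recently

The displaced element is "the ticket" (word 2).
It is linked across 3 clause boundaries (that → that → that).
It functions as the direct object of "bought", so the gap sits immediately after word 19 ("bought").
Base order: The curator has claimed that the detective had admitted that Leila heard that an auditor has bought the ticket recently.

19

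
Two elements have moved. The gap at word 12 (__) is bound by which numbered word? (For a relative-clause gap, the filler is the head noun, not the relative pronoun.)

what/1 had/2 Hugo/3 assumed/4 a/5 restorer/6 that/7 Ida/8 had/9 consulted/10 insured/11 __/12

1

The marked gap is the direct object of "insured".
Its filler is the fronted wh-phrase "what", at word 1.
(The other dependency links word 6 to a gap after word 10.)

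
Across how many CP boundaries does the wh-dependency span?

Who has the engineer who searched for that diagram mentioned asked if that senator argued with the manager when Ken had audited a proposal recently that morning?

1

"who" is extracted from the subject of "asked".
Boundaries crossed, outermost first: [Ø] — 1 in total.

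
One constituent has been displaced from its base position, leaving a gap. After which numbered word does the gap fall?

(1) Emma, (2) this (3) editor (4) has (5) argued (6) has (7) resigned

The displaced element is "Emma" (word 1).
It is linked across 1 clause boundary (Ø).
It functions as the subject of "resigned", so the gap sits immediately after word 5 ("argued").
Base order: This editor has argued that Emma has resigned.

5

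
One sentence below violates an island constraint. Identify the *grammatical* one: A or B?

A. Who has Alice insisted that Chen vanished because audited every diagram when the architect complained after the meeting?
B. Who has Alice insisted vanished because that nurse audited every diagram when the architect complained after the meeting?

B

In A, the wh-phrase is extracted from inside an adjunct island (introduced by "because"), which blocks movement.
In B, the extraction path crosses only that-complement boundaries, which are transparent.
So B is grammatical.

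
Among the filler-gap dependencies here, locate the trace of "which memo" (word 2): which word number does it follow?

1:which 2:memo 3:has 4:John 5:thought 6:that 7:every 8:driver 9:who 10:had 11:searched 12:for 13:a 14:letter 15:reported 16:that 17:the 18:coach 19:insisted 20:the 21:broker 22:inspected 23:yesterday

The displaced element is "which memo" (word 2).
It is linked across 3 clause boundaries (that → that → Ø).
It functions as the direct object of "inspected", so the gap sits immediately after word 22 ("inspected").
Base order: John has thought that every driver who had searched for a letter reported that the coach insisted the broker inspected which memo yesterday.

22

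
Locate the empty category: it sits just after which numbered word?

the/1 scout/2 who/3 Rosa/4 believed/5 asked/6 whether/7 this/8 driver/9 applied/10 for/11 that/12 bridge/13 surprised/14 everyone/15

The displaced element is "the scout" (word 2).
It is linked across 1 clause boundary (Ø).
It functions as the subject of "asked", so the gap sits immediately after word 5 ("believed").
Base order: Rosa believed that the scout asked whether this driver applied for that bridge.

5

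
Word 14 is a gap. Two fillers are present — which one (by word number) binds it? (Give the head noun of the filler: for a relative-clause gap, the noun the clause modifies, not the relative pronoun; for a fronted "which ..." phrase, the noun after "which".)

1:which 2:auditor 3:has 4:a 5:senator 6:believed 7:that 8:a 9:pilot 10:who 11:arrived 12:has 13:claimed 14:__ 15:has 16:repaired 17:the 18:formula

The marked gap is the subject of "repaired".
Its filler is the fronted wh-phrase "which auditor", at word 2.
(The other dependency links word 9 to a gap after word 10.)

2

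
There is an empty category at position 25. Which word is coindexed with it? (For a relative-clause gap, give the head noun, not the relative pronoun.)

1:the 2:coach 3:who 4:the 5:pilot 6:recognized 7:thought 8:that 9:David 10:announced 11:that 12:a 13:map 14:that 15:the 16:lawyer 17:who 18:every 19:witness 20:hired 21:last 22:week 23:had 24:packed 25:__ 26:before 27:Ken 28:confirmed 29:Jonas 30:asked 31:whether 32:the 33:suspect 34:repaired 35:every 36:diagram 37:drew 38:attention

The gap at 25 is the object of "packed", inside a relative clause.
The relative pronoun is "that" (word 14); it is bound by the head noun immediately before it.
Its filler is the head noun "map", at word 13.

13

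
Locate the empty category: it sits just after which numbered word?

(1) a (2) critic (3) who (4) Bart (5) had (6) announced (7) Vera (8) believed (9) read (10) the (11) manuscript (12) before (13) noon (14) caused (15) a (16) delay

8

The displaced element is "a critic" (word 2).
It is linked across 2 clause boundaries (Ø → Ø).
It functions as the subject of "read", so the gap sits immediately after word 8 ("believed").
Base order: Bart had announced Vera believed a critic read the manuscript before noon.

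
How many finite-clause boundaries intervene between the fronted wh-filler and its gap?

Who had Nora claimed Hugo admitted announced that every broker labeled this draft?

"who" is extracted from the subject of "announced".
Boundaries crossed, outermost first: [Ø], [Ø] — 2 in total.

2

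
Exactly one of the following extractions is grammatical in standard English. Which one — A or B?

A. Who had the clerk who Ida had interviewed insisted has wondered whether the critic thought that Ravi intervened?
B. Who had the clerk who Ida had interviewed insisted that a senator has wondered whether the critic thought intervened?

In B, the wh-phrase is extracted from inside a wh-island (introduced by "whether"), which blocks movement.
In A, the extraction path crosses only that-complement boundaries, which are transparent.
So A is grammatical.

A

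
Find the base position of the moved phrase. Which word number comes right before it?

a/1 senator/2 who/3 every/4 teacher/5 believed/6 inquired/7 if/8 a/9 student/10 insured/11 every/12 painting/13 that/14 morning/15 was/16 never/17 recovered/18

6

The displaced element is "a senator" (word 2).
It is linked across 1 clause boundary (Ø).
It functions as the subject of "inquired", so the gap sits immediately after word 6 ("believed").
Base order: Every teacher believed a senator inquired if a student insured every painting that morning.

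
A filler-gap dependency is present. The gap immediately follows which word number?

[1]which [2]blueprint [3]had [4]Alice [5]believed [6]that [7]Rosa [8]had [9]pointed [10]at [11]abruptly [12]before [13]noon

10

The displaced element is "which blueprint" (word 2).
It is linked across 1 clause boundary (that).
It functions as the object of the preposition "at" of "pointed", so the gap sits immediately after word 10 ("at").
Base order: Alice had believed that Rosa had pointed at which blueprint abruptly before noon.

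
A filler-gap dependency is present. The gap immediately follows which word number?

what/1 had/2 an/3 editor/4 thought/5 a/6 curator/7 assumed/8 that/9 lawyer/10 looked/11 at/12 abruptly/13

The displaced element is "what" (word 1).
It is linked across 2 clause boundaries (Ø → Ø).
It functions as the object of the preposition "at" of "looked", so the gap sits immediately after word 12 ("at").
Base order: An editor had thought a curator assumed that lawyer looked at what abruptly.

12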